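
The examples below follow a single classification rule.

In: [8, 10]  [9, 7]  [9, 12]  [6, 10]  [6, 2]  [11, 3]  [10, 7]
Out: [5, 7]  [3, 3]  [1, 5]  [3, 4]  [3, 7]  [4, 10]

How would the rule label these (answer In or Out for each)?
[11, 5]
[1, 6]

In, Out

A rule that fits every label: first ≥ 6 — true of each 'In' example, false of each 'Out' one.
In: [11, 5], since first 11.
Out: [1, 6], since first 1.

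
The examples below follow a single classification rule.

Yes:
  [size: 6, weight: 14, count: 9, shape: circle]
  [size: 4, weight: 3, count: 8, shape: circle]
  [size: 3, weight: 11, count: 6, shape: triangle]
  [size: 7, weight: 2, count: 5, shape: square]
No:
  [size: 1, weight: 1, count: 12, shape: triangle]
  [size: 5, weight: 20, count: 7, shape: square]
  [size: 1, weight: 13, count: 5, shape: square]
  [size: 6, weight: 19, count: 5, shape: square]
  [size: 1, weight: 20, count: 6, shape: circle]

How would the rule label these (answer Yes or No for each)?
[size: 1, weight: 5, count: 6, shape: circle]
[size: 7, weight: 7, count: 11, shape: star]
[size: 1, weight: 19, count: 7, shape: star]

All 'Yes' examples share one property — size ≥ 3 AND weight ≤ 14 — and every 'No' example lacks it.

No, Yes, No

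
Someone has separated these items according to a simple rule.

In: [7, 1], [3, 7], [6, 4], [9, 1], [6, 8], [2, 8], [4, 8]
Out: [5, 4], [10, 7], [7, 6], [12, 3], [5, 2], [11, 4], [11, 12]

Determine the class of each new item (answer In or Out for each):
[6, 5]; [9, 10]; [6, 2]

The classifier is using: sum is even.
[6, 5] → 6+5 = 11 → Out. [9, 10] → 9+10 = 19 → Out. [6, 2] → 6+2 = 8 → In.

Out, Out, In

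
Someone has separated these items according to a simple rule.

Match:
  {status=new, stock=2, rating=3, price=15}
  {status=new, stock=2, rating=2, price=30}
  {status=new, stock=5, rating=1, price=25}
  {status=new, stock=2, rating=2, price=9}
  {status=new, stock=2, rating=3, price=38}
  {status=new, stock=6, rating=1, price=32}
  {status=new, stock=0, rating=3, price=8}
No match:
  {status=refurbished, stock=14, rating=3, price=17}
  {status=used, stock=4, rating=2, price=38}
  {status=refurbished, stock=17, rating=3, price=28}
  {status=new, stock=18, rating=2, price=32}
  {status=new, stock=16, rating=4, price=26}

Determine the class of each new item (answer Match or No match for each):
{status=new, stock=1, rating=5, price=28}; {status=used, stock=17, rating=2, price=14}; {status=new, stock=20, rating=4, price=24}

'Match' ⟺ status is new AND stock ≤ 6.
{status=new, stock=1, rating=5, price=28}: Match (status is new, stock = 1). {status=used, stock=17, rating=2, price=14}: No match (status is used, stock = 17). {status=new, stock=20, rating=4, price=24}: No match (status is new, stock = 20).

Match, No match, No match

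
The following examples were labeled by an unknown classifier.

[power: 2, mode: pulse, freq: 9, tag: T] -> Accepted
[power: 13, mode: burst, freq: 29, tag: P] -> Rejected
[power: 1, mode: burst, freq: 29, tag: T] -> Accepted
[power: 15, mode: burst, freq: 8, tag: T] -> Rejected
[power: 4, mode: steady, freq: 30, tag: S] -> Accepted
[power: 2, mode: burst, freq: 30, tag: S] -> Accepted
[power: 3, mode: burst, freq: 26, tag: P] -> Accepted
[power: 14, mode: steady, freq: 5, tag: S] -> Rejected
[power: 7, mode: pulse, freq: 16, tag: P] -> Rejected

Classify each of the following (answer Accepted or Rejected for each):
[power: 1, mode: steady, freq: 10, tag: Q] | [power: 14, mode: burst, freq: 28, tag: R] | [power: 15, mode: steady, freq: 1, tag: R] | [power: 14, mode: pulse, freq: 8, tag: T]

Accepted, Rejected, Rejected, Rejected

All 'Accepted' examples share one property — power ≤ 4 — and every 'Rejected' example lacks it.
Accepted: [power: 1, mode: steady, freq: 10, tag: Q], since power = 1.
Rejected: [power: 14, mode: burst, freq: 28, tag: R], since power = 14.
Rejected: [power: 15, mode: steady, freq: 1, tag: R], since power = 15.
Rejected: [power: 14, mode: pulse, freq: 8, tag: T], since power = 14.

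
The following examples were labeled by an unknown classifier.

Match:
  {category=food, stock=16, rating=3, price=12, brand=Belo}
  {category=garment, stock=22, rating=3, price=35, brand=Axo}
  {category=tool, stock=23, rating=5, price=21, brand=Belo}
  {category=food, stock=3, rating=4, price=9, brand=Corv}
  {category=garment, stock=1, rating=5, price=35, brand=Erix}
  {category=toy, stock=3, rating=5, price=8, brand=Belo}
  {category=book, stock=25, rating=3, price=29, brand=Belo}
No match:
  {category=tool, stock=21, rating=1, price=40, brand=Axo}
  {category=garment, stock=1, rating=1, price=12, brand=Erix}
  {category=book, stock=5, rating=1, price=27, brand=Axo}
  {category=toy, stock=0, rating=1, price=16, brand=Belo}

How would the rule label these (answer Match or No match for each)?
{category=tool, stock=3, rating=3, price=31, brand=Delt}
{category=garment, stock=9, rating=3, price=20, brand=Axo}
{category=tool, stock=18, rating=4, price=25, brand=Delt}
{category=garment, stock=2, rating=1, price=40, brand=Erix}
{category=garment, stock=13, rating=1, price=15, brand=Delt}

The simplest hypothesis consistent with all the labels is: rating ≥ 3.
Match: {category=tool, stock=3, rating=3, price=31, brand=Delt}, since rating = 3. Match: {category=garment, stock=9, rating=3, price=20, brand=Axo}, since rating = 3. Match: {category=tool, stock=18, rating=4, price=25, brand=Delt}, since rating = 4. No match: {category=garment, stock=2, rating=1, price=40, brand=Erix}, since rating = 1. No match: {category=garment, stock=13, rating=1, price=15, brand=Delt}, since rating = 1.

Match, Match, Match, No match, No match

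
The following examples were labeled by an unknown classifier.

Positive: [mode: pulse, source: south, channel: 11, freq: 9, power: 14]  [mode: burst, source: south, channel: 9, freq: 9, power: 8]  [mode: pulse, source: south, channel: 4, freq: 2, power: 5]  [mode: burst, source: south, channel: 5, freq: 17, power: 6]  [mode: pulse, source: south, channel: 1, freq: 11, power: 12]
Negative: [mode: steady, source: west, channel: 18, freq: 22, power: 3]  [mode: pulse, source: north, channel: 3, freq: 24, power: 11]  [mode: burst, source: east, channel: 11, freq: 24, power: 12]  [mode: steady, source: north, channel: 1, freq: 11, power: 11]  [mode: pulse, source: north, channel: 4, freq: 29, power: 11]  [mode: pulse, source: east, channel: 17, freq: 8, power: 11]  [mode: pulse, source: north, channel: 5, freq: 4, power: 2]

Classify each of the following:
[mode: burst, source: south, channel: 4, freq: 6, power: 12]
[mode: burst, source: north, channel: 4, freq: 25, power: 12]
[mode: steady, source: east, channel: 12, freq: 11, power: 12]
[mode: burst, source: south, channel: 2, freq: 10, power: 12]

Positive, Negative, Negative, Positive

A rule that fits every label: source is south — true of each 'Positive' example, false of each 'Negative' one.
[mode: burst, source: south, channel: 4, freq: 6, power: 12]: source is south, meets the rule → Positive. [mode: burst, source: north, channel: 4, freq: 25, power: 12]: source is north, does not satisfy this → Negative. [mode: steady, source: east, channel: 12, freq: 11, power: 12]: source is east, does not satisfy this → Negative. [mode: burst, source: south, channel: 2, freq: 10, power: 12]: source is south, meets the rule → Positive.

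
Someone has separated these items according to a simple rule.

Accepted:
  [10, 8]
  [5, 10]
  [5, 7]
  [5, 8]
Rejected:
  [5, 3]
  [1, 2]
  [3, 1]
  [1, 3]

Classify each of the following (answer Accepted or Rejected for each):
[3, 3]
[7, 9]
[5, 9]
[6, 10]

A rule that fits every label: sum ≥ 12 — true of each 'Accepted' example, false of each 'Rejected' one.
[3, 3]: 3+3 = 6, does not fit → Rejected.
[7, 9]: 7+9 = 16, satisfies this → Accepted.
[5, 9]: 5+9 = 14, satisfies this → Accepted.
[6, 10]: 6+10 = 16, satisfies this → Accepted.

Rejected, Accepted, Accepted, Accepted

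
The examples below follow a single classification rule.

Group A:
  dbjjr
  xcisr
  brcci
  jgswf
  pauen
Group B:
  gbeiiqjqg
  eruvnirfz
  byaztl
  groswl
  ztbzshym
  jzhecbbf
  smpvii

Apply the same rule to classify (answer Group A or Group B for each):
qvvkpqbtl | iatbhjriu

Group B, Group B

All 'Group A' examples share one property — length 5 — and every 'Group B' example lacks it.
Group B: qvvkpqbtl, since length 9.
Group B: iatbhjriu, since length 9.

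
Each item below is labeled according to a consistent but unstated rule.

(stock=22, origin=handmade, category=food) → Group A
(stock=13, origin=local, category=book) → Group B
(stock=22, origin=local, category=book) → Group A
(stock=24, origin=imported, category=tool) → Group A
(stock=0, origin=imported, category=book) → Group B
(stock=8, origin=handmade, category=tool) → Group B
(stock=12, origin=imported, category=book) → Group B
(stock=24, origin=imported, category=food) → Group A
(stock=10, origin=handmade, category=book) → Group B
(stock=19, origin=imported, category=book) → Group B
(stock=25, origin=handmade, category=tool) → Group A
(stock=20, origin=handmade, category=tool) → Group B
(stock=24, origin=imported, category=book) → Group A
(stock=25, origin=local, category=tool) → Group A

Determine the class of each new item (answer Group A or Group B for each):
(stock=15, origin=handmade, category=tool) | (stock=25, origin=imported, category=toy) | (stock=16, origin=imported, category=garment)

Group B, Group A, Group B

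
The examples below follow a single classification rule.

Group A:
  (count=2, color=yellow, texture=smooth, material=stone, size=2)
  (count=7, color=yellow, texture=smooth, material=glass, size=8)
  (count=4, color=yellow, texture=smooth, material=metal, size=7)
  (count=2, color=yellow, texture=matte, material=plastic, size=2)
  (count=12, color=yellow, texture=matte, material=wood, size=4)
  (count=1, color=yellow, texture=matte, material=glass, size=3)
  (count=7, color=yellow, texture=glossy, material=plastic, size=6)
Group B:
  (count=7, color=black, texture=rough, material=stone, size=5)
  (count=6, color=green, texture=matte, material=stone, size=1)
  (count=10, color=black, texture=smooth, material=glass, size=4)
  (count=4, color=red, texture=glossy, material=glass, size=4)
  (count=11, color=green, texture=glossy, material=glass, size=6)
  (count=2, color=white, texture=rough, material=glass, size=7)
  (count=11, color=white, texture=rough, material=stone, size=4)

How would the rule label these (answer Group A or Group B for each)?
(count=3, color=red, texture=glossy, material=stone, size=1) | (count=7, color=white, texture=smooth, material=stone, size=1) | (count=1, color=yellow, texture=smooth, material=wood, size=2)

The pattern is that an item is 'Group A' exactly when: color is yellow.
(count=3, color=red, texture=glossy, material=stone, size=1): color is red, lacks this property → Group B.
(count=7, color=white, texture=smooth, material=stone, size=1): color is white, lacks this property → Group B.
(count=1, color=yellow, texture=smooth, material=wood, size=2): color is yellow, qualifies → Group A.

Group B, Group B, Group A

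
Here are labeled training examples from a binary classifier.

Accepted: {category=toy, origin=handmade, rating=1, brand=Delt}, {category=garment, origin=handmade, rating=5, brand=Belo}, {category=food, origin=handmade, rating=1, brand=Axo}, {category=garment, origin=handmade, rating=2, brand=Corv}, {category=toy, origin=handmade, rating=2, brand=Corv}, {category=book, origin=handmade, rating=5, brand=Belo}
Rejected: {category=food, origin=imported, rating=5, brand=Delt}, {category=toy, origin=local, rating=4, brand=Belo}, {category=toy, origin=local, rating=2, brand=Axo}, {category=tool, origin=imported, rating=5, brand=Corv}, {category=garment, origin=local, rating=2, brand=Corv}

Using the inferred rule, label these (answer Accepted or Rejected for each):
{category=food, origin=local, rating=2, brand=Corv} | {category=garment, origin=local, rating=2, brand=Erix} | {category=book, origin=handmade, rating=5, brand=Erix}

Rule: origin is handmade. This holds for each 'Accepted' example and fails for each 'Rejected' one.
{category=food, origin=local, rating=2, brand=Corv}: origin is local — does not pass, so Rejected.
{category=garment, origin=local, rating=2, brand=Erix}: origin is local — does not pass, so Rejected.
{category=book, origin=handmade, rating=5, brand=Erix}: origin is handmade — has this property, so Accepted.

Rejected, Rejected, Accepted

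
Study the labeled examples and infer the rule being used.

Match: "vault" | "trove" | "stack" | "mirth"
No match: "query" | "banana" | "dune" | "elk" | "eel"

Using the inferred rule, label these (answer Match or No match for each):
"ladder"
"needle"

No match, No match

The rule appears to be: contains 't'.
"ladder": No match (no 't'). "needle": No match (no 't').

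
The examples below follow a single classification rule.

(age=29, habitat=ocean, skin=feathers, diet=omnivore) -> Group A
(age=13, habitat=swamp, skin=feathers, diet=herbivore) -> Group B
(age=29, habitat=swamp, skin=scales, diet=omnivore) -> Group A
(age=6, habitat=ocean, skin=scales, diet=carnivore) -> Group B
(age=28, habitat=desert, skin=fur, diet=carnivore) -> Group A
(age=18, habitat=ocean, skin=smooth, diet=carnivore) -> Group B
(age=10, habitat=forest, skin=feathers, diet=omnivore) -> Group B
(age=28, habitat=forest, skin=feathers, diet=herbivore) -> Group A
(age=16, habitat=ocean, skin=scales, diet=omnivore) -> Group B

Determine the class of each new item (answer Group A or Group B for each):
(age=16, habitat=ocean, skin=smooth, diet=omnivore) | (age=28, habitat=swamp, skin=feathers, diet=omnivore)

Group B, Group A

The classifier is using: age ≥ 28.
(age=16, habitat=ocean, skin=smooth, diet=omnivore): Group B (age = 16).
(age=28, habitat=swamp, skin=feathers, diet=omnivore): Group A (age = 28).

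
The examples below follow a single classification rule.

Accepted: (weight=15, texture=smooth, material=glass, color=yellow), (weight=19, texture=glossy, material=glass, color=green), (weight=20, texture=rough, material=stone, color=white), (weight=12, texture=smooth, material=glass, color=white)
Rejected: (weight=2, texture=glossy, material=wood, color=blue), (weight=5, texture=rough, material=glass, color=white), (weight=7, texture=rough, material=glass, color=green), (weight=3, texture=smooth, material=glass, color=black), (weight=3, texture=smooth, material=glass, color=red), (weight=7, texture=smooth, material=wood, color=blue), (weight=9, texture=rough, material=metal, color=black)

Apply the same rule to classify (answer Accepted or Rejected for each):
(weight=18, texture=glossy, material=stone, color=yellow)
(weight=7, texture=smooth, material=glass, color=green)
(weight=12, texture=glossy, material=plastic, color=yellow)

All 'Accepted' examples share one property — weight ≥ 12 — and every 'Rejected' example lacks it.

Accepted, Rejected, Accepted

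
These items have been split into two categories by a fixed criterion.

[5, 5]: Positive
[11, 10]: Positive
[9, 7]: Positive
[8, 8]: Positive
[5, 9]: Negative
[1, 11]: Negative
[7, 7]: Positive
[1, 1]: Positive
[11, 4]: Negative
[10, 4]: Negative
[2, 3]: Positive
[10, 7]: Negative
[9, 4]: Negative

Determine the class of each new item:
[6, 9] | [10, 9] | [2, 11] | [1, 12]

One predicate separates the groups cleanly: |first − second| ≤ 2.
[6, 9]: |6−9| = 3 — doesn't qualify, so Negative. [10, 9]: |10−9| = 1 — has this property, so Positive. [2, 11]: |2−11| = 9 — doesn't qualify, so Negative. [1, 12]: |1−12| = 11 — doesn't qualify, so Negative.

Negative, Positive, Negative, Negative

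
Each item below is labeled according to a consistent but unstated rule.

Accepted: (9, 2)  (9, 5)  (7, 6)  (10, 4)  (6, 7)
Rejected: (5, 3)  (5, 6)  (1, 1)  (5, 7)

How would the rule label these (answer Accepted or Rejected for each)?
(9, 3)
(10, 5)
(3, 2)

The classifier is using: first ≥ 6.
Accepted: (9, 3), since first 9. Accepted: (10, 5), since first 10. Rejected: (3, 2), since first 3.

Accepted, Accepted, Rejected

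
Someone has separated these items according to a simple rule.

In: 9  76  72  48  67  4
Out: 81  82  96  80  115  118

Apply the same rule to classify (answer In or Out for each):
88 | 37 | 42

Out, In, In

The common property of the 'In' items is: at most 76. No 'Out' item has it.
88: 88 > 76 — does not satisfy this, so Out. 37: 37 ≤ 76 — qualifies, so In. 42: 42 ≤ 76 — qualifies, so In.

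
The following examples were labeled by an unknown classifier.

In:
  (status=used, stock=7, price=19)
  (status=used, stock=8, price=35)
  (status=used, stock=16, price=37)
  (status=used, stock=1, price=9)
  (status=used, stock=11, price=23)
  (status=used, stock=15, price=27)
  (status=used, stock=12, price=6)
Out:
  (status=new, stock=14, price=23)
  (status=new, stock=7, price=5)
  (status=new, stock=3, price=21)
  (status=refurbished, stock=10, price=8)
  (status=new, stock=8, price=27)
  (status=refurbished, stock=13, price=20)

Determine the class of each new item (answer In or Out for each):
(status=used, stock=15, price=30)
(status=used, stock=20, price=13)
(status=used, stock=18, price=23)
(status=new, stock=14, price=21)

In, In, In, Out

A rule that fits every label: status is used — true of each 'In' example, false of each 'Out' one.
(status=used, stock=15, price=30): status is used, qualifies → In.
(status=used, stock=20, price=13): status is used, qualifies → In.
(status=used, stock=18, price=23): status is used, qualifies → In.
(status=new, stock=14, price=21): status is new, fails the rule → Out.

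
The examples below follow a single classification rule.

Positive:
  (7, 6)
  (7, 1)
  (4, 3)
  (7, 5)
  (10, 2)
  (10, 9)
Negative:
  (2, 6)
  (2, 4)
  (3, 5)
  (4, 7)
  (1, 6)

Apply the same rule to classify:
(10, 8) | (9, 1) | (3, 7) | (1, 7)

Positive, Positive, Negative, Negative

The classifier is using: first > second.
Positive: (10, 8), since 10 > 8. Positive: (9, 1), since 9 > 1. Negative: (3, 7), since 3 < 7. Negative: (1, 7), since 1 < 7.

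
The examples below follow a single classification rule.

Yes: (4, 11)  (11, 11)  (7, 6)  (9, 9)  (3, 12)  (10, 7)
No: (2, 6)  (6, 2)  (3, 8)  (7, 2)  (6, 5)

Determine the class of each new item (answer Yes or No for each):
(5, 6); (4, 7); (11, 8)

No, No, Yes

The common property of the 'Yes' items is: sum ≥ 13. No 'No' item has it.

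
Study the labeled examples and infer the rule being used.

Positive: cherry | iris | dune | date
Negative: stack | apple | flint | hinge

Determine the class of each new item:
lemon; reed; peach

A rule that fits every label: even length — true of each 'Positive' example, false of each 'Negative' one.
lemon → length 5 → Negative. reed → length 4 → Positive. peach → length 5 → Negative.

Negative, Positive, Negative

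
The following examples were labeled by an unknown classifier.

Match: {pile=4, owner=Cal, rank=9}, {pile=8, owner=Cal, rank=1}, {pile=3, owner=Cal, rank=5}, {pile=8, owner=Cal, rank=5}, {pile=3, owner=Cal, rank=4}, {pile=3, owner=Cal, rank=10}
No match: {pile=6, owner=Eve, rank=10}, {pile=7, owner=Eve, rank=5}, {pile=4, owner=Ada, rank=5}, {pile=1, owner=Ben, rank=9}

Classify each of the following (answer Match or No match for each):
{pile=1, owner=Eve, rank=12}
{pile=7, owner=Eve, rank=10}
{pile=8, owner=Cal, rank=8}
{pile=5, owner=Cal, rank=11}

Comparing the two groups points to one rule — owner is Cal.
{pile=1, owner=Eve, rank=12}: owner is Eve, doesn't qualify → No match. {pile=7, owner=Eve, rank=10}: owner is Eve, doesn't qualify → No match. {pile=8, owner=Cal, rank=8}: owner is Cal, meets the rule → Match. {pile=5, owner=Cal, rank=11}: owner is Cal, meets the rule → Match.

No match, No match, Match, Match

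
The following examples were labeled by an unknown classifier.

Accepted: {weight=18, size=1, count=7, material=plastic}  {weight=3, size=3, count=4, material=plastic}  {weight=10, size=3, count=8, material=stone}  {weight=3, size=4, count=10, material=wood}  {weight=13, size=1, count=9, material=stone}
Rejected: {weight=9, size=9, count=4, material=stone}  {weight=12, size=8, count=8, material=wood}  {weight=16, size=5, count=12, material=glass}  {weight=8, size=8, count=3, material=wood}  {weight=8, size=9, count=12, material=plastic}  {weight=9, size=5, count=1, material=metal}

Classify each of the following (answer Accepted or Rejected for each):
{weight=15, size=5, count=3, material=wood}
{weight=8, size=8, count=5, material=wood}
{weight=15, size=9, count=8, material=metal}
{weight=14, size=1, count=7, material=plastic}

Rejected, Rejected, Rejected, Accepted

The pattern is that an item is 'Accepted' exactly when: size ≤ 4.
Rejected: {weight=15, size=5, count=3, material=wood}, since size = 5.
Rejected: {weight=8, size=8, count=5, material=wood}, since size = 8.
Rejected: {weight=15, size=9, count=8, material=metal}, since size = 9.
Accepted: {weight=14, size=1, count=7, material=plastic}, since size = 1.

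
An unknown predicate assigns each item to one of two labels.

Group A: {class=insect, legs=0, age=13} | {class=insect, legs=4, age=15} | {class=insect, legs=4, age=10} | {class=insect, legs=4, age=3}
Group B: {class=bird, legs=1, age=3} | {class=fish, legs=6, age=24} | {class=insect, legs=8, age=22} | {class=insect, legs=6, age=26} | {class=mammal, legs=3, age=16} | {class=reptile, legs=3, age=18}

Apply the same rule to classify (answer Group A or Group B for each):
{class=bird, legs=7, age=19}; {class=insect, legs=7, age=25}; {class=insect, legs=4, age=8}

The pattern is that an item is 'Group A' exactly when: class is insect AND age ≤ 15.
{class=bird, legs=7, age=19} → class is bird, age = 19 → Group B. {class=insect, legs=7, age=25} → class is insect, age = 25 → Group B. {class=insect, legs=4, age=8} → class is insect, age = 8 → Group A.

Group B, Group B, Group A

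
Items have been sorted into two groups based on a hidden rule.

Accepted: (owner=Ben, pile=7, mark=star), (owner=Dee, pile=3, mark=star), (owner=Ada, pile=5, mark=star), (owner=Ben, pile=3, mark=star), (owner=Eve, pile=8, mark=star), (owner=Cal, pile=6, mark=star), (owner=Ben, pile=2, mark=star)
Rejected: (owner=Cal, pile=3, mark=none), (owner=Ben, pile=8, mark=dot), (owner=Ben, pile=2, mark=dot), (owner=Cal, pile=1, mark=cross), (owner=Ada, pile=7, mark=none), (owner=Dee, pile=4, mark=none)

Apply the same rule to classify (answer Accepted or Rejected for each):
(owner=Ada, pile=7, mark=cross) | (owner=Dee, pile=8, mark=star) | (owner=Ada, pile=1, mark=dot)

The distinguishing property — mark is star — holds for all the 'Accepted' cases and none of the 'Rejected' cases.
(owner=Ada, pile=7, mark=cross): mark is cross — fails this test, so Rejected. (owner=Dee, pile=8, mark=star): mark is star — matches, so Accepted. (owner=Ada, pile=1, mark=dot): mark is dot — fails this test, so Rejected.

Rejected, Accepted, Rejected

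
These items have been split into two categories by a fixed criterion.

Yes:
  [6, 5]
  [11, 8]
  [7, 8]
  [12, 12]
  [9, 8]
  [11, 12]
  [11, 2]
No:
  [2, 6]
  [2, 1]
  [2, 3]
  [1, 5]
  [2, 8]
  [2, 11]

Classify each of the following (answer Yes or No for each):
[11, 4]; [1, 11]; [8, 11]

Every 'Yes' example satisfies: first ≥ 3. None of the 'No' examples do.
[11, 4]: first 11, fits → Yes.
[1, 11]: first 1, does not pass → No.
[8, 11]: first 8, fits → Yes.

Yes, No, Yes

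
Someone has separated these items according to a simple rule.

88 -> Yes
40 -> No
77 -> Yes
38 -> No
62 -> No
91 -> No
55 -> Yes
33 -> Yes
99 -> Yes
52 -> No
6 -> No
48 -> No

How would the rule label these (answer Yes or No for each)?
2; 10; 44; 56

The common property of the 'Yes' items is: multiple of 11. No 'No' item has it.
No: 2, since 2 = 11·0 + 2. No: 10, since 10 = 11·0 + 10. Yes: 44, since 44 = 11·4. No: 56, since 56 = 11·5 + 1.

No, No, Yes, No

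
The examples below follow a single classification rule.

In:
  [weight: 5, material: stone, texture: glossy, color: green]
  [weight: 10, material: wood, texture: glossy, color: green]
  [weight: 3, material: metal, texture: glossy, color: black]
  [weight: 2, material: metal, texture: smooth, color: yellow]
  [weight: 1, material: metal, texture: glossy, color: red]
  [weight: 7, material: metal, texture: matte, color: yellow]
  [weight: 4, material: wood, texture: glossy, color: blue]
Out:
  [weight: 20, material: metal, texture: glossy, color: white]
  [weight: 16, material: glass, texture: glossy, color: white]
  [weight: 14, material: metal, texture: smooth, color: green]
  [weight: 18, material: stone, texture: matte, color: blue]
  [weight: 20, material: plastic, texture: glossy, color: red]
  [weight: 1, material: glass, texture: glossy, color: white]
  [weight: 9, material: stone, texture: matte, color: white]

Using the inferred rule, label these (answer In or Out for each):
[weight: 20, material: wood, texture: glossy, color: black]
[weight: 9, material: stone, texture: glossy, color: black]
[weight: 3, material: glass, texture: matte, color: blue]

Out, In, In

A rule that fits every label: color is not white AND weight ≤ 10 — true of each 'In' example, false of each 'Out' one.
[weight: 20, material: wood, texture: glossy, color: black]: color is black, weight = 20 — does not pass, so Out.
[weight: 9, material: stone, texture: glossy, color: black]: color is black, weight = 9 — satisfies this, so In.
[weight: 3, material: glass, texture: matte, color: blue]: color is blue, weight = 3 — satisfies this, so In.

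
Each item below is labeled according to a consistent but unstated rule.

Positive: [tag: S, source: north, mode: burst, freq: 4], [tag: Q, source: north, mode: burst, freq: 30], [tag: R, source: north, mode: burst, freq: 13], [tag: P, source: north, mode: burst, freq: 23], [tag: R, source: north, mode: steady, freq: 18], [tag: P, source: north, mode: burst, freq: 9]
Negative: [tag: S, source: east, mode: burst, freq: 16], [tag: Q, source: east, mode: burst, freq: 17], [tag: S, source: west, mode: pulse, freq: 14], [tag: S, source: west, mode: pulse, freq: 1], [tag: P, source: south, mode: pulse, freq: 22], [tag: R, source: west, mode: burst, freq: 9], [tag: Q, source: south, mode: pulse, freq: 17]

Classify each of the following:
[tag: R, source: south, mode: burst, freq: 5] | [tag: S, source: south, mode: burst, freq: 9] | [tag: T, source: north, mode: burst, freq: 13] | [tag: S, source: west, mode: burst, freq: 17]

Negative, Negative, Positive, Negative

The classifier is using: source is north.
[tag: R, source: south, mode: burst, freq: 5]: source is south — does not pass, so Negative. [tag: S, source: south, mode: burst, freq: 9]: source is south — does not pass, so Negative. [tag: T, source: north, mode: burst, freq: 13]: source is north — meets the rule, so Positive. [tag: S, source: west, mode: burst, freq: 17]: source is west — does not pass, so Negative.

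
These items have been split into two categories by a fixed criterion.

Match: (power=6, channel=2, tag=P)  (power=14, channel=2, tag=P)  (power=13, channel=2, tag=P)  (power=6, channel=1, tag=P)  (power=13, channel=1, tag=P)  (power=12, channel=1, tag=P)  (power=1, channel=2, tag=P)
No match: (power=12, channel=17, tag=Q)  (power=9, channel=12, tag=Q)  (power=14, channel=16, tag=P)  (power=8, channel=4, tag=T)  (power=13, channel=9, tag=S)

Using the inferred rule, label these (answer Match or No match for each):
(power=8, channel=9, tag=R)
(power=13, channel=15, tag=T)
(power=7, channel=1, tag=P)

Rule: channel ≤ 2. This holds for each 'Match' example and fails for each 'No match' one.
(power=8, channel=9, tag=R) — channel = 9, hence No match. (power=13, channel=15, tag=T) — channel = 15, hence No match. (power=7, channel=1, tag=P) — channel = 1, hence Match.

No match, No match, Match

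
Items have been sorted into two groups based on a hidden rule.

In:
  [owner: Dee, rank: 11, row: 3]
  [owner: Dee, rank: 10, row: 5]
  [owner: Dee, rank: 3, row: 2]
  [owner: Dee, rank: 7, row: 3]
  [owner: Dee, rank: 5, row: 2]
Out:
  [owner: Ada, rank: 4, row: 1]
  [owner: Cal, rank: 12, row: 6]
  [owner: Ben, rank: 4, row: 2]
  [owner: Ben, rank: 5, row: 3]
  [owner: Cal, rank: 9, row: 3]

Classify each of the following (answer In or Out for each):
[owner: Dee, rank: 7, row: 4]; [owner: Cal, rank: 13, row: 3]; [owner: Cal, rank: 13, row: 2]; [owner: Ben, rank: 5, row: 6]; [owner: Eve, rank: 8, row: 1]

In, Out, Out, Out, Out

The rule appears to be: owner is Dee.
[owner: Dee, rank: 7, row: 4] → owner is Dee → In.
[owner: Cal, rank: 13, row: 3] → owner is Cal → Out.
[owner: Cal, rank: 13, row: 2] → owner is Cal → Out.
[owner: Ben, rank: 5, row: 6] → owner is Ben → Out.
[owner: Eve, rank: 8, row: 1] → owner is Eve → Out.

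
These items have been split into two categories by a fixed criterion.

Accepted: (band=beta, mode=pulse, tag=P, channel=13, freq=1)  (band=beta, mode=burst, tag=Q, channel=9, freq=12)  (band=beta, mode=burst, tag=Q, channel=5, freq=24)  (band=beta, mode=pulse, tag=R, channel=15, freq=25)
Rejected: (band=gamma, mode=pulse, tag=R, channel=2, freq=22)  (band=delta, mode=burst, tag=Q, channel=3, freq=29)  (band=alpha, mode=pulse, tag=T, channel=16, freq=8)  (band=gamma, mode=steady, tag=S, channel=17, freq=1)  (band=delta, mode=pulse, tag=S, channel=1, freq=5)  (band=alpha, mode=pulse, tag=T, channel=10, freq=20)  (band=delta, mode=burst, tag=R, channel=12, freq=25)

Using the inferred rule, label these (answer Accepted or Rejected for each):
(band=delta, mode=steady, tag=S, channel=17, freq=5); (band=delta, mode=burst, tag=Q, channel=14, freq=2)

The pattern is that an item is 'Accepted' exactly when: band is beta.
(band=delta, mode=steady, tag=S, channel=17, freq=5) — band is delta, hence Rejected.
(band=delta, mode=burst, tag=Q, channel=14, freq=2) — band is delta, hence Rejected.

Rejected, Rejected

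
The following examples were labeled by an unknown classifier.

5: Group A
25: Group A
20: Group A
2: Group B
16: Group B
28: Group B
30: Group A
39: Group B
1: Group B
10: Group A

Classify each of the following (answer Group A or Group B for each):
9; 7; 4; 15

Group B, Group B, Group B, Group A

Rule: multiple of 5. This holds for each 'Group A' example and fails for each 'Group B' one.
9 — 9 = 5·1 + 4, hence Group B.
7 — 7 = 5·1 + 2, hence Group B.
4 — 4 = 5·0 + 4, hence Group B.
15 — 15 = 5·3, hence Group A.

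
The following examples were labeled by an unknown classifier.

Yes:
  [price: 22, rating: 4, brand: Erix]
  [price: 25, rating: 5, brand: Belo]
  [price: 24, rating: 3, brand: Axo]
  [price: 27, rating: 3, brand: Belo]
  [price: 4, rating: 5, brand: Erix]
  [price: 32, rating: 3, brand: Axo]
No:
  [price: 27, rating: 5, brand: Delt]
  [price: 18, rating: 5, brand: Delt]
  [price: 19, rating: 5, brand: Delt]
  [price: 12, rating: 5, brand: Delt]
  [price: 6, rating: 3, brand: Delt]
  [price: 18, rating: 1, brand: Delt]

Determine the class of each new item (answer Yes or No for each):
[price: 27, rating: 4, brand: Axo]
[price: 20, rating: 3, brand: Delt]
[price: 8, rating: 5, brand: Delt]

Yes, No, No

Every 'Yes' example satisfies: brand is not Delt. None of the 'No' examples do.
[price: 27, rating: 4, brand: Axo]: brand is Axo — has this property, so Yes.
[price: 20, rating: 3, brand: Delt]: brand is Delt — does not pass, so No.
[price: 8, rating: 5, brand: Delt]: brand is Delt — does not pass, so No.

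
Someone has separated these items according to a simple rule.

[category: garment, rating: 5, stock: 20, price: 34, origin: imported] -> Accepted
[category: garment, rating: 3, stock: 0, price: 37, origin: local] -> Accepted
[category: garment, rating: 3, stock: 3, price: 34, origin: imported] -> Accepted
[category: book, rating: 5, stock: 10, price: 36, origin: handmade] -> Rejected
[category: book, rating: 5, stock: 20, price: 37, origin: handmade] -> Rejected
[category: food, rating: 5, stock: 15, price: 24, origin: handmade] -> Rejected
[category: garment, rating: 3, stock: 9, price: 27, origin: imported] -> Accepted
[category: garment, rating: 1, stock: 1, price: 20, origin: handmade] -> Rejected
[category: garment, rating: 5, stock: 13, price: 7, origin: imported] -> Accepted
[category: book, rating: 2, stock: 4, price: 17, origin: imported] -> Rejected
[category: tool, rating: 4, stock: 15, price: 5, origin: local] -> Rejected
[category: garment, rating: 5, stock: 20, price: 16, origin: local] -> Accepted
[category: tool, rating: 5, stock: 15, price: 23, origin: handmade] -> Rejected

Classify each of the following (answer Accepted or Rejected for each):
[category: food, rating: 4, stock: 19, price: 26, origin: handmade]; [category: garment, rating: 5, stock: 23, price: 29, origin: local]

Rejected, Accepted

One predicate separates the groups cleanly: category is garment AND rating ≥ 2.
[category: food, rating: 4, stock: 19, price: 26, origin: handmade]: category is food, rating = 4, doesn't qualify → Rejected.
[category: garment, rating: 5, stock: 23, price: 29, origin: local]: category is garment, rating = 5, meets the rule → Accepted.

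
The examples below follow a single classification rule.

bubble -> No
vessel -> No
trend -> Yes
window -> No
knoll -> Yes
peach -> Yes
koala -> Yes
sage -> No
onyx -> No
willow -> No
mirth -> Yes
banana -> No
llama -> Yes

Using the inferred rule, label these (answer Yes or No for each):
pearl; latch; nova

The distinguishing property — odd length — holds for all the 'Yes' cases and none of the 'No' cases.
pearl — length 5, hence Yes.
latch — length 5, hence Yes.
nova — length 4, hence No.

Yes, Yes, No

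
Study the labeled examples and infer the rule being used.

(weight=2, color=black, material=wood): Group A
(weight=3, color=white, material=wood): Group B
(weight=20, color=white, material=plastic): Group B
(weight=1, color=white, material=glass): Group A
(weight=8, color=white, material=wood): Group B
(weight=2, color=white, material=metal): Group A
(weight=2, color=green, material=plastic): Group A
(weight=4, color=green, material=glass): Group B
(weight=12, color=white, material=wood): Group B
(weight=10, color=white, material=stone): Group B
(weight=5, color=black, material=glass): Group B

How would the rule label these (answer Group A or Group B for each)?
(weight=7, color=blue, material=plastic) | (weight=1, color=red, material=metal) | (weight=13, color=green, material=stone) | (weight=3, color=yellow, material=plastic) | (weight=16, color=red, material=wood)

The rule appears to be: weight ≤ 2.
(weight=7, color=blue, material=plastic): weight = 7, doesn't qualify → Group B.
(weight=1, color=red, material=metal): weight = 1, meets the rule → Group A.
(weight=13, color=green, material=stone): weight = 13, doesn't qualify → Group B.
(weight=3, color=yellow, material=plastic): weight = 3, doesn't qualify → Group B.
(weight=16, color=red, material=wood): weight = 16, doesn't qualify → Group B.

Group B, Group A, Group B, Group B, Group B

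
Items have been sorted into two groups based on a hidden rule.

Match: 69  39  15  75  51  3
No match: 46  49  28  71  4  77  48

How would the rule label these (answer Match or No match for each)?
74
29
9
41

No match, No match, Match, No match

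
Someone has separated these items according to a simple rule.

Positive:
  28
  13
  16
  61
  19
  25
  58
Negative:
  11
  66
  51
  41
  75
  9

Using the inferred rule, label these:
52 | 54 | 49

Positive, Negative, Positive

Rule: ≡ 1 (mod 3). This holds for each 'Positive' example and fails for each 'Negative' one.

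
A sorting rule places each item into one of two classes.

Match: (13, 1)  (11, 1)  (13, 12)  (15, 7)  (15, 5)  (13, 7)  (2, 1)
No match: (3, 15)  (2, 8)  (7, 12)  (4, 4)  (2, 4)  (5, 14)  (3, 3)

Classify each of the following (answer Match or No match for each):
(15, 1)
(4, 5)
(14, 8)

Match, No match, Match

The rule appears to be: first > second.
Match: (15, 1), since 15 > 1.
No match: (4, 5), since 4 < 5.
Match: (14, 8), since 14 > 8.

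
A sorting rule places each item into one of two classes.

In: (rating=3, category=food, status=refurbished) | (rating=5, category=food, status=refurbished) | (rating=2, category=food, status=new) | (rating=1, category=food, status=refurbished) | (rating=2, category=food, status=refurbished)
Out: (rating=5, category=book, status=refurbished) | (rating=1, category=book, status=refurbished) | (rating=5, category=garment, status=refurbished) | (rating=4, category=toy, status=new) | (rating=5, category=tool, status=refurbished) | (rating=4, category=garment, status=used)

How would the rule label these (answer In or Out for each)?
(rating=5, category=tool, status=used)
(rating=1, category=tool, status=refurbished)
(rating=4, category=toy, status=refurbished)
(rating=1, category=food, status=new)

Out, Out, Out, In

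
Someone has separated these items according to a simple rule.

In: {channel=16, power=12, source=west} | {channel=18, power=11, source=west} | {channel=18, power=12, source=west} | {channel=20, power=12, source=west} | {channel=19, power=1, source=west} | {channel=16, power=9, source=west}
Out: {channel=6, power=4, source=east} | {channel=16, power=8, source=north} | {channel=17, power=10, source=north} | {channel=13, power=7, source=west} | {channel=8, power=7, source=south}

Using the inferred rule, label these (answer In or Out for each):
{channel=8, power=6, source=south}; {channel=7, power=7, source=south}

Out, Out

The simplest hypothesis consistent with all the labels is: source is west AND channel ≥ 16.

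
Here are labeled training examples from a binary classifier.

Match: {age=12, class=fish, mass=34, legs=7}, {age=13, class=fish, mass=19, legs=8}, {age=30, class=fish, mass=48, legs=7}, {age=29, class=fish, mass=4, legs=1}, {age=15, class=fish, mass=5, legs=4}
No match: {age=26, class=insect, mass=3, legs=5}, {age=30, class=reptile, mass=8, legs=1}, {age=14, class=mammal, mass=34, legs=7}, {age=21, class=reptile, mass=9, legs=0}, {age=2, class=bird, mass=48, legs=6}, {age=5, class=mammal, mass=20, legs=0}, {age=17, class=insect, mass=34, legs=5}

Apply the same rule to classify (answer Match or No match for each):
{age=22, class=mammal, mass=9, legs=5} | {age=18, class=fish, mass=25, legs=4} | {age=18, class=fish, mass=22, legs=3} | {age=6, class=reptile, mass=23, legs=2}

No match, Match, Match, No match

Rule: class is fish. This holds for each 'Match' example and fails for each 'No match' one.
{age=22, class=mammal, mass=9, legs=5}: class is mammal — does not pass, so No match.
{age=18, class=fish, mass=25, legs=4}: class is fish — checks out, so Match.
{age=18, class=fish, mass=22, legs=3}: class is fish — checks out, so Match.
{age=6, class=reptile, mass=23, legs=2}: class is reptile — does not pass, so No match.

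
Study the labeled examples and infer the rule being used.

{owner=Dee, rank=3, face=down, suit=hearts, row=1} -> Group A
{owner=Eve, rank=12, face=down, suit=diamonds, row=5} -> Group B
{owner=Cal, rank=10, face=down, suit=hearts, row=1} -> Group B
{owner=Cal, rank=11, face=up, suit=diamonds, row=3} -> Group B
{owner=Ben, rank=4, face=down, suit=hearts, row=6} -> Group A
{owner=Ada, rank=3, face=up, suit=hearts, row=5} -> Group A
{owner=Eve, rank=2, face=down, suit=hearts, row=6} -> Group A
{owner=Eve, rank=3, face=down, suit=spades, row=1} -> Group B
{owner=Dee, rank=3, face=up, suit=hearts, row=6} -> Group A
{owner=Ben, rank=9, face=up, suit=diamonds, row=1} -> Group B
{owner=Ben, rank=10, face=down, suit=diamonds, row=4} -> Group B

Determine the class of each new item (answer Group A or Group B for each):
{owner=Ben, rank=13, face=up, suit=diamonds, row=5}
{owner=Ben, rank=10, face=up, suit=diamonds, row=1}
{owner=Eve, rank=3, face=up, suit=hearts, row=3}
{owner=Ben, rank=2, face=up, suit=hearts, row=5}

The distinguishing property — suit is hearts AND rank ≤ 4 — holds for all the 'Group A' cases and none of the 'Group B' cases.
{owner=Ben, rank=13, face=up, suit=diamonds, row=5}: suit is diamonds, rank = 13 — doesn't qualify, so Group B.
{owner=Ben, rank=10, face=up, suit=diamonds, row=1}: suit is diamonds, rank = 10 — doesn't qualify, so Group B.
{owner=Eve, rank=3, face=up, suit=hearts, row=3}: suit is hearts, rank = 3 — matches, so Group A.
{owner=Ben, rank=2, face=up, suit=hearts, row=5}: suit is hearts, rank = 2 — matches, so Group A.

Group B, Group B, Group A, Group A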